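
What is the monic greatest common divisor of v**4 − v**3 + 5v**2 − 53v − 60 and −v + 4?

Apply the Euclidean algorithm:
  v**4 − v**3 + 5v**2 − 53v − 60 = (−v**3 − 3v**2 − 17v − 15)(−v + 4) + (0)
Last nonzero remainder: −v + 4. Dividing through by −1 gives the monic gcd v − 4.

v − 4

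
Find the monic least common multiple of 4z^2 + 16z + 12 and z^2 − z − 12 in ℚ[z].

z^3 − 13z − 12

Repeated division with remainder:
  4z^2 + 16z + 12 = (4)(z^2 − z − 12) + (20z + 60)
  z^2 − z − 12 = ((1/20)z − 1/5)(20z + 60) + (0)
Last nonzero remainder: 20z + 60. Dividing through by 20 gives the monic gcd z + 3.
Then lcm(f, g) = f·g / gcd(f, g); expanding and making the result monic gives the answer.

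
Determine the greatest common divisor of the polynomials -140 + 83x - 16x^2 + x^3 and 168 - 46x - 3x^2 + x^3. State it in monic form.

-4 + x

Repeated division with remainder:
  x^3 - 16x^2 + 83x - 140 = (x^3 - 3x^2 - 46x + 168) + (-13x^2 + 129x - 308)
  x^3 - 3x^2 - 46x + 168 = (-(1/13)x - 90/169)(-13x^2 + 129x - 308) + (-(168/169)x + 672/169)
  -13x^2 + 129x - 308 = ((2197/168)x - 1859/24)(-(168/169)x + 672/169) + (0)
Last nonzero remainder: -(168/169)x + 672/169. Dividing through by -168/169 gives the monic gcd x - 4.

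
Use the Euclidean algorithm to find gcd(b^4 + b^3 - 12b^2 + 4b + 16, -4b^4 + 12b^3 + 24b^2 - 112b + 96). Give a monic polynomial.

b^2 - 4b + 4

Apply the Euclidean algorithm:
  b^4 + b^3 - 12b^2 + 4b + 16 = (-1/4)(-4b^4 + 12b^3 + 24b^2 - 112b + 96) + (4b^3 - 6b^2 - 24b + 40)
  -4b^4 + 12b^3 + 24b^2 - 112b + 96 = (-b + 3/2)(4b^3 - 6b^2 - 24b + 40) + (9b^2 - 36b + 36)
  4b^3 - 6b^2 - 24b + 40 = ((4/9)b + 10/9)(9b^2 - 36b + 36) + (0)
Last nonzero remainder: 9b^2 - 36b + 36. Dividing through by 9 gives the monic gcd b^2 - 4b + 4.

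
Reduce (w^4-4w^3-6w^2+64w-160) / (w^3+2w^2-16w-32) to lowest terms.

(w^2-4w+10)/(w+2)

Repeated division with remainder:
  w^4-4w^3-6w^2+64w-160 = (w-6)(w^3+2w^2-16w-32) + (22w^2-352)
  w^3+2w^2-16w-32 = ((1/22)w+1/11)(22w^2-352) + (0)
Last nonzero remainder: 22w^2-352. Dividing through by 22 gives the monic gcd w^2-16.
Cancel w^2-16 from numerator and denominator to get the reduced form.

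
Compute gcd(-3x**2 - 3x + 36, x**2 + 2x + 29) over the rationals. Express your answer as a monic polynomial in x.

1

Apply the Euclidean algorithm:
  -3x**2 - 3x + 36 = (-3)(x**2 + 2x + 29) + (3x + 123)
  x**2 + 2x + 29 = ((1/3)x - 13)(3x + 123) + (1628)
  3x + 123 = ((3/1628)x + 123/1628)(1628) + (0)
The last nonzero remainder is the constant 1628, so the polynomials are coprime and gcd = 1.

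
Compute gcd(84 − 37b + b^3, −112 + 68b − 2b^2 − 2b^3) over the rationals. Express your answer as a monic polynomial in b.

−28 + 3b + b^2

By polynomial division,
  b^3 − 37b + 84 = (−1/2)(−2b^3 − 2b^2 + 68b − 112) + (−b^2 − 3b + 28)
  −2b^3 − 2b^2 + 68b − 112 = (2b − 4)(−b^2 − 3b + 28) + (0)
Last nonzero remainder: −b^2 − 3b + 28. Dividing through by −1 gives the monic gcd b^2 + 3b − 28.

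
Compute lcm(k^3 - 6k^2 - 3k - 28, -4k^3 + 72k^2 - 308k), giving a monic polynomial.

By polynomial division,
  k^3 - 6k^2 - 3k - 28 = (-1/4)(-4k^3 + 72k^2 - 308k) + (12k^2 - 80k - 28)
  -4k^3 + 72k^2 - 308k = (-(1/3)k + 34/9)(12k^2 - 80k - 28) + (-(136/9)k + 952/9)
  12k^2 - 80k - 28 = (-(27/34)k - 9/34)(-(136/9)k + 952/9) + (0)
Last nonzero remainder: -(136/9)k + 952/9. Dividing through by -136/9 gives the monic gcd k - 7.
Then lcm(f, g) = f·g / gcd(f, g); expanding and making the result monic gives the answer.

k^5 - 17k^4 + 63k^3 + 5k^2 + 308k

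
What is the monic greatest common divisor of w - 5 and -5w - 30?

By polynomial division,
  w - 5 = (-1/5)(-5w - 30) + (-11)
  -5w - 30 = ((5/11)w + 30/11)(-11) + (0)
The last nonzero remainder is the constant -11, so the polynomials are coprime and gcd = 1.

1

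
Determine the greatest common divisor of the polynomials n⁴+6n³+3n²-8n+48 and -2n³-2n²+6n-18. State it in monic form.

n²-2n+3

Repeated division with remainder:
  n⁴+6n³+3n²-8n+48 = (-(1/2)n-5/2)(-2n³-2n²+6n-18) + (n²-2n+3)
  -2n³-2n²+6n-18 = (-2n-6)(n²-2n+3) + (0)
The last nonzero remainder n²-2n+3 is already monic.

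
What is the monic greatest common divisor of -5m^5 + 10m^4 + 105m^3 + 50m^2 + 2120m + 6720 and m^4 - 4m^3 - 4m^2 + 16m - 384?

Repeated division with remainder:
  -5m^5 + 10m^4 + 105m^3 + 50m^2 + 2120m + 6720 = (-5m - 10)(m^4 - 4m^3 - 4m^2 + 16m - 384) + (45m^3 + 90m^2 + 360m + 2880)
  m^4 - 4m^3 - 4m^2 + 16m - 384 = ((1/45)m - 2/15)(45m^3 + 90m^2 + 360m + 2880) + (0)
Last nonzero remainder: 45m^3 + 90m^2 + 360m + 2880. Dividing through by 45 gives the monic gcd m^3 + 2m^2 + 8m + 64.

m^3 + 2m^2 + 8m + 64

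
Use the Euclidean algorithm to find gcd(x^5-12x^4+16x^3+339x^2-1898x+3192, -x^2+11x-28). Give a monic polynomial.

Apply the Euclidean algorithm:
  x^5-12x^4+16x^3+339x^2-1898x+3192 = (-x^3+x^2+23x-114)(-x^2+11x-28) + (0)
Last nonzero remainder: -x^2+11x-28. Dividing through by -1 gives the monic gcd x^2-11x+28.

x^2-11x+28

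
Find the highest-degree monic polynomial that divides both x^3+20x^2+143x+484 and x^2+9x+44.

x^2+9x+44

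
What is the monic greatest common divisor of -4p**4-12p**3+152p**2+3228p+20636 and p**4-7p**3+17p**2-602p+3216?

Apply the Euclidean algorithm:
  -4p**4-12p**3+152p**2+3228p+20636 = (-4)(p**4-7p**3+17p**2-602p+3216) + (-40p**3+220p**2+820p+33500)
  p**4-7p**3+17p**2-602p+3216 = (-(1/40)p+3/80)(-40p**3+220p**2+820p+33500) + ((117/4)p**2+(819/4)p+7839/4)
  -40p**3+220p**2+820p+33500 = (-(160/117)p+2000/117)((117/4)p**2+(819/4)p+7839/4) + (0)
Last nonzero remainder: (117/4)p**2+(819/4)p+7839/4. Dividing through by 117/4 gives the monic gcd p**2+7p+67.

p**2+7p+67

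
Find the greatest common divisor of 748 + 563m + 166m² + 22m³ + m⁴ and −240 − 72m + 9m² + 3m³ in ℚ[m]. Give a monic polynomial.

4 + m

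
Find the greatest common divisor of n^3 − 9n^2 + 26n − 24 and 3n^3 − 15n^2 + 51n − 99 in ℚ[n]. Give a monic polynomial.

n − 3

Repeated division with remainder:
  n^3 − 9n^2 + 26n − 24 = (1/3)(3n^3 − 15n^2 + 51n − 99) + (−4n^2 + 9n + 9)
  3n^3 − 15n^2 + 51n − 99 = (−(3/4)n + 33/16)(−4n^2 + 9n + 9) + ((627/16)n − 1881/16)
  −4n^2 + 9n + 9 = (−(64/627)n − 16/209)((627/16)n − 1881/16) + (0)
Last nonzero remainder: (627/16)n − 1881/16. Dividing through by 627/16 gives the monic gcd n − 3.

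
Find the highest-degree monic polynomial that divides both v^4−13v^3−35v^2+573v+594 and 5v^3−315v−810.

v^2−3v−54

Repeated division with remainder:
  v^4−13v^3−35v^2+573v+594 = ((1/5)v−13/5)(5v^3−315v−810) + (28v^2−84v−1512)
  5v^3−315v−810 = ((5/28)v+15/28)(28v^2−84v−1512) + (0)
Last nonzero remainder: 28v^2−84v−1512. Dividing through by 28 gives the monic gcd v^2−3v−54.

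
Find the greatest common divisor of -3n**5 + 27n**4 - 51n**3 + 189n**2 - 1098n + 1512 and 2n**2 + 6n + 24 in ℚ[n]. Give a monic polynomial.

n**2 + 3n + 12

Euclidean algorithm in ℚ[n]:
  -3n**5 + 27n**4 - 51n**3 + 189n**2 - 1098n + 1512 = (-(3/2)n**3 + 18n**2 - (123/2)n + 63)(2n**2 + 6n + 24) + (0)
Last nonzero remainder: 2n**2 + 6n + 24. Dividing through by 2 gives the monic gcd n**2 + 3n + 12.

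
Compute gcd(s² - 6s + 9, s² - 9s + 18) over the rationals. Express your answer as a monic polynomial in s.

s - 3

Repeated division with remainder:
  s² - 6s + 9 = (s² - 9s + 18) + (3s - 9)
  s² - 9s + 18 = ((1/3)s - 2)(3s - 9) + (0)
Last nonzero remainder: 3s - 9. Dividing through by 3 gives the monic gcd s - 3.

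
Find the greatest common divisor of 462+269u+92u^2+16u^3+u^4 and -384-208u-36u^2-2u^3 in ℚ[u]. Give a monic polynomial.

6+u

By polynomial division,
  u^4+16u^3+92u^2+269u+462 = (-(1/2)u+1)(-2u^3-36u^2-208u-384) + (24u^2+285u+846)
  -2u^3-36u^2-208u-384 = (-(1/12)u-49/96)(24u^2+285u+846) + ((255/32)u+765/16)
  24u^2+285u+846 = ((256/85)u+1504/85)((255/32)u+765/16) + (0)
Last nonzero remainder: (255/32)u+765/16. Dividing through by 255/32 gives the monic gcd u+6.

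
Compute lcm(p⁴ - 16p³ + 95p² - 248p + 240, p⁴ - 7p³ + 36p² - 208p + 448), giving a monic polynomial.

p⁶ - 15p⁵ + 107p⁴ - 601p³ + 2652p² - 6704p + 6720

Apply the Euclidean algorithm:
  p⁴ - 16p³ + 95p² - 248p + 240 = (p⁴ - 7p³ + 36p² - 208p + 448) + (-9p³ + 59p² - 40p - 208)
  p⁴ - 7p³ + 36p² - 208p + 448 = (-(1/9)p + 4/81)(-9p³ + 59p² - 40p - 208) + ((2320/81)p² - (18560/81)p + 37120/81)
  -9p³ + 59p² - 40p - 208 = (-(729/2320)p - 1053/2320)((2320/81)p² - (18560/81)p + 37120/81) + (0)
Last nonzero remainder: (2320/81)p² - (18560/81)p + 37120/81. Dividing through by 2320/81 gives the monic gcd p² - 8p + 16.
Then lcm(f, g) = f·g / gcd(f, g); expanding and making the result monic gives the answer.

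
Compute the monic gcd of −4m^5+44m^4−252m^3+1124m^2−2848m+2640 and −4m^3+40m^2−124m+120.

m^3−10m^2+31m−30

Repeated division with remainder:
  −4m^5+44m^4−252m^3+1124m^2−2848m+2640 = (m^2−m+22)(−4m^3+40m^2−124m+120) + (0)
Last nonzero remainder: −4m^3+40m^2−124m+120. Dividing through by −4 gives the monic gcd m^3−10m^2+31m−30.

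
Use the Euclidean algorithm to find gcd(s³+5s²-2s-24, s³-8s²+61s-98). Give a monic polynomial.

s-2

Euclidean algorithm in ℚ[s]:
  s³+5s²-2s-24 = (s³-8s²+61s-98) + (13s²-63s+74)
  s³-8s²+61s-98 = ((1/13)s-41/169)(13s²-63s+74) + ((6764/169)s-13528/169)
  13s²-63s+74 = ((2197/6764)s-6253/6764)((6764/169)s-13528/169) + (0)
Last nonzero remainder: (6764/169)s-13528/169. Dividing through by 6764/169 gives the monic gcd s-2.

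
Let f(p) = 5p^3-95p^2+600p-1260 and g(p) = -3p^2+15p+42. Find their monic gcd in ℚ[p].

p-7

Apply the Euclidean algorithm:
  5p^3-95p^2+600p-1260 = (-(5/3)p+70/3)(-3p^2+15p+42) + (320p-2240)
  -3p^2+15p+42 = (-(3/320)p-3/160)(320p-2240) + (0)
Last nonzero remainder: 320p-2240. Dividing through by 320 gives the monic gcd p-7.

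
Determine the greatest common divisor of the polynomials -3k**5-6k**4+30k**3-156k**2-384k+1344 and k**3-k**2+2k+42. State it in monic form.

k**2-4k+14

Repeated division with remainder:
  -3k**5-6k**4+30k**3-156k**2-384k+1344 = (-3k**2-9k+27)(k**3-k**2+2k+42) + (15k**2-60k+210)
  k**3-k**2+2k+42 = ((1/15)k+1/5)(15k**2-60k+210) + (0)
Last nonzero remainder: 15k**2-60k+210. Dividing through by 15 gives the monic gcd k**2-4k+14.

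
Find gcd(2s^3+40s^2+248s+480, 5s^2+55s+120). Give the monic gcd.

1

Apply the Euclidean algorithm:
  2s^3+40s^2+248s+480 = ((2/5)s+18/5)(5s^2+55s+120) + (2s+48)
  5s^2+55s+120 = ((5/2)s-65/2)(2s+48) + (1680)
  2s+48 = ((1/840)s+1/35)(1680) + (0)
The last nonzero remainder is the constant 1680, so the polynomials are coprime and gcd = 1.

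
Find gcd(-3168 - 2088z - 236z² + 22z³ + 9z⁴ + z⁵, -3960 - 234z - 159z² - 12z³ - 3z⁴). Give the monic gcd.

Euclidean algorithm in ℚ[z]:
  z⁵ + 9z⁴ + 22z³ - 236z² - 2088z - 3168 = (-(1/3)z - 5/3)(-3z⁴ - 12z³ - 159z² - 234z - 3960) + (-51z³ - 579z² - 3798z - 9768)
  -3z⁴ - 12z³ - 159z² - 234z - 3960 = ((1/17)z - 125/289)(-51z³ - 579z² - 3798z - 9768) + (-(53760/289)z² - (376320/289)z - 2365440/289)
  -51z³ - 579z² - 3798z - 9768 = ((4913/17920)z + 10693/8960)(-(53760/289)z² - (376320/289)z - 2365440/289) + (0)
Last nonzero remainder: -(53760/289)z² - (376320/289)z - 2365440/289. Dividing through by -53760/289 gives the monic gcd z² + 7z + 44.

44 + 7z + z²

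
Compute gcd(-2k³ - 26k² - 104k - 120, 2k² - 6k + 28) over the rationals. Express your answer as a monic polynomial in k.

Repeated division with remainder:
  -2k³ - 26k² - 104k - 120 = (-k - 16)(2k² - 6k + 28) + (-172k + 328)
  2k² - 6k + 28 = (-(1/86)k + 47/3698)(-172k + 328) + (44064/1849)
  -172k + 328 = (-(79507/11016)k + 75809/5508)(44064/1849) + (0)
The last nonzero remainder is the constant 44064/1849, so the polynomials are coprime and gcd = 1.

1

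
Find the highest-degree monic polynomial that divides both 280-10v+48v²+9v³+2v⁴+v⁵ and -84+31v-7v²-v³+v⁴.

28-v+2v²+v³

Apply the Euclidean algorithm:
  v⁵+2v⁴+9v³+48v²-10v+280 = (v+3)(v⁴-v³-7v²+31v-84) + (19v³+38v²-19v+532)
  v⁴-v³-7v²+31v-84 = ((1/19)v-3/19)(19v³+38v²-19v+532) + (0)
Last nonzero remainder: 19v³+38v²-19v+532. Dividing through by 19 gives the monic gcd v³+2v²-v+28.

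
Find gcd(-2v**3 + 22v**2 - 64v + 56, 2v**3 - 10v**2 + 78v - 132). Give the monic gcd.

Apply the Euclidean algorithm:
  -2v**3 + 22v**2 - 64v + 56 = (-1)(2v**3 - 10v**2 + 78v - 132) + (12v**2 + 14v - 76)
  2v**3 - 10v**2 + 78v - 132 = ((1/6)v - 37/36)(12v**2 + 14v - 76) + ((1891/18)v - 1891/9)
  12v**2 + 14v - 76 = ((216/1891)v + 684/1891)((1891/18)v - 1891/9) + (0)
Last nonzero remainder: (1891/18)v - 1891/9. Dividing through by 1891/18 gives the monic gcd v - 2.

v - 2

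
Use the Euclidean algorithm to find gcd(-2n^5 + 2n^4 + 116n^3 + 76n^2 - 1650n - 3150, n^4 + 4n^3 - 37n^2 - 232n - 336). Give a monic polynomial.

Repeated division with remainder:
  -2n^5 + 2n^4 + 116n^3 + 76n^2 - 1650n - 3150 = (-2n + 10)(n^4 + 4n^3 - 37n^2 - 232n - 336) + (2n^3 - 18n^2 - 2n + 210)
  n^4 + 4n^3 - 37n^2 - 232n - 336 = ((1/2)n + 13/2)(2n^3 - 18n^2 - 2n + 210) + (81n^2 - 324n - 1701)
  2n^3 - 18n^2 - 2n + 210 = ((2/81)n - 10/81)(81n^2 - 324n - 1701) + (0)
Last nonzero remainder: 81n^2 - 324n - 1701. Dividing through by 81 gives the monic gcd n^2 - 4n - 21.

n^2 - 4n - 21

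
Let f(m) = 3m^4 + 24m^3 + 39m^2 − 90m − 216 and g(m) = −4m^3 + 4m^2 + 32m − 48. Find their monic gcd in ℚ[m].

m^2 + m − 6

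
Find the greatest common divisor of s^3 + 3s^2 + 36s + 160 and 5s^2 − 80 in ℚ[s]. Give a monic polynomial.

s + 4

Apply the Euclidean algorithm:
  s^3 + 3s^2 + 36s + 160 = ((1/5)s + 3/5)(5s^2 − 80) + (52s + 208)
  5s^2 − 80 = ((5/52)s − 5/13)(52s + 208) + (0)
Last nonzero remainder: 52s + 208. Dividing through by 52 gives the monic gcd s + 4.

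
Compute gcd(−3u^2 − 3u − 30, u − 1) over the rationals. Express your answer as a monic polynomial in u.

1

Repeated division with remainder:
  −3u^2 − 3u − 30 = (−3u − 6)(u − 1) + (−36)
  u − 1 = (−(1/36)u + 1/36)(−36) + (0)
The last nonzero remainder is the constant −36, so the polynomials are coprime and gcd = 1.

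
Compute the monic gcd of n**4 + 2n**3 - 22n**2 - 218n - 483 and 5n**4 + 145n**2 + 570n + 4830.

By polynomial division,
  n**4 + 2n**3 - 22n**2 - 218n - 483 = (1/5)(5n**4 + 145n**2 + 570n + 4830) + (2n**3 - 51n**2 - 332n - 1449)
  5n**4 + 145n**2 + 570n + 4830 = ((5/2)n + 255/4)(2n**3 - 51n**2 - 332n - 1449) + ((16905/4)n**2 + (50715/2)n + 388815/4)
  2n**3 - 51n**2 - 332n - 1449 = ((8/16905)n - 12/805)((16905/4)n**2 + (50715/2)n + 388815/4) + (0)
Last nonzero remainder: (16905/4)n**2 + (50715/2)n + 388815/4. Dividing through by 16905/4 gives the monic gcd n**2 + 6n + 23.

n**2 + 6n + 23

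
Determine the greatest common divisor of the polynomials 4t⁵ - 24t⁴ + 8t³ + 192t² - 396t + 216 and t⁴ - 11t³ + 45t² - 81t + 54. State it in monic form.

t³ - 8t² + 21t - 18

Euclidean algorithm in ℚ[t]:
  4t⁵ - 24t⁴ + 8t³ + 192t² - 396t + 216 = (4t + 20)(t⁴ - 11t³ + 45t² - 81t + 54) + (48t³ - 384t² + 1008t - 864)
  t⁴ - 11t³ + 45t² - 81t + 54 = ((1/48)t - 1/16)(48t³ - 384t² + 1008t - 864) + (0)
Last nonzero remainder: 48t³ - 384t² + 1008t - 864. Dividing through by 48 gives the monic gcd t³ - 8t² + 21t - 18.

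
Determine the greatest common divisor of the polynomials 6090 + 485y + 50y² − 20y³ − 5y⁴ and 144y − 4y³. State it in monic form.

−6 + y

By polynomial division,
  −5y⁴ − 20y³ + 50y² + 485y + 6090 = ((5/4)y + 5)(−4y³ + 144y) + (−130y² − 235y + 6090)
  −4y³ + 144y = ((2/65)y − 47/845)(−130y² − 235y + 6090) + (−(9541/169)y + 57246/169)
  −130y² − 235y + 6090 = ((21970/9541)y + 845/47)(−(9541/169)y + 57246/169) + (0)
Last nonzero remainder: −(9541/169)y + 57246/169. Dividing through by −9541/169 gives the monic gcd y − 6.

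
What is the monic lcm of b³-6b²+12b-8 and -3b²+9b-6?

By polynomial division,
  b³-6b²+12b-8 = (-(1/3)b+1)(-3b²+9b-6) + (b-2)
  -3b²+9b-6 = (-3b+3)(b-2) + (0)
The last nonzero remainder b-2 is already monic.
Then lcm(f, g) = f·g / gcd(f, g); expanding and making the result monic gives the answer.

b⁴-7b³+18b²-20b+8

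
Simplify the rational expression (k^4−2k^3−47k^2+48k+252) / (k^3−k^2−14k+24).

Euclidean algorithm in ℚ[k]:
  k^4−2k^3−47k^2+48k+252 = (k−1)(k^3−k^2−14k+24) + (−34k^2+10k+276)
  k^3−k^2−14k+24 = (−(1/34)k+6/289)(−34k^2+10k+276) + (−(1760/289)k+5280/289)
  −34k^2+10k+276 = ((4913/880)k+6647/440)(−(1760/289)k+5280/289) + (0)
Last nonzero remainder: −(1760/289)k+5280/289. Dividing through by −1760/289 gives the monic gcd k−3.
Cancel k−3 from numerator and denominator to get the reduced form.

(k^3+k^2−44k−84)/(k^2+2k−8)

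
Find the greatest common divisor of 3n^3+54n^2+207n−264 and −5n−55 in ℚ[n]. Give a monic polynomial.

n+11

Apply the Euclidean algorithm:
  3n^3+54n^2+207n−264 = (−(3/5)n^2−(21/5)n+24/5)(−5n−55) + (0)
Last nonzero remainder: −5n−55. Dividing through by −5 gives the monic gcd n+11.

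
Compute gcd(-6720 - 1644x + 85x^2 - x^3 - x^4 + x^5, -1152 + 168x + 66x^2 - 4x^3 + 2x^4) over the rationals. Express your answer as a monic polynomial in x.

Euclidean algorithm in ℚ[x]:
  x^5 - x^4 - x^3 + 85x^2 - 1644x - 6720 = ((1/2)x + 1/2)(2x^4 - 4x^3 + 66x^2 + 168x - 1152) + (-32x^3 - 32x^2 - 1152x - 6144)
  2x^4 - 4x^3 + 66x^2 + 168x - 1152 = (-(1/16)x + 3/16)(-32x^3 - 32x^2 - 1152x - 6144) + (0)
Last nonzero remainder: -32x^3 - 32x^2 - 1152x - 6144. Dividing through by -32 gives the monic gcd x^3 + x^2 + 36x + 192.

192 + 36x + x^2 + x^3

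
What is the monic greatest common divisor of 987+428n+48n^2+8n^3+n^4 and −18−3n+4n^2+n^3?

Euclidean algorithm in ℚ[n]:
  n^4+8n^3+48n^2+428n+987 = (n+4)(n^3+4n^2−3n−18) + (35n^2+458n+1059)
  n^3+4n^2−3n−18 = ((1/35)n−318/1225)(35n^2+458n+1059) + ((104904/1225)n+314712/1225)
  35n^2+458n+1059 = ((42875/104904)n+432425/104904)((104904/1225)n+314712/1225) + (0)
Last nonzero remainder: (104904/1225)n+314712/1225. Dividing through by 104904/1225 gives the monic gcd n+3.

3+n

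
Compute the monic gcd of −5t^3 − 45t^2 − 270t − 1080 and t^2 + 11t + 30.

t + 6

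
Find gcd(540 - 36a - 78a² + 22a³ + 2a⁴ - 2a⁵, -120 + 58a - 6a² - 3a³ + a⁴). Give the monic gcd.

-30 + 22a - 7a² + a³

Euclidean algorithm in ℚ[a]:
  -2a⁵ + 2a⁴ + 22a³ - 78a² - 36a + 540 = (-2a - 4)(a⁴ - 3a³ - 6a² + 58a - 120) + (-2a³ + 14a² - 44a + 60)
  a⁴ - 3a³ - 6a² + 58a - 120 = (-(1/2)a - 2)(-2a³ + 14a² - 44a + 60) + (0)
Last nonzero remainder: -2a³ + 14a² - 44a + 60. Dividing through by -2 gives the monic gcd a³ - 7a² + 22a - 30.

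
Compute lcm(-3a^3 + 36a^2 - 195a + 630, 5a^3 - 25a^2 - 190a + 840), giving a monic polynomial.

a^5 - 10a^4 + 17a^3 + 208a^2 - 1980a + 5040

Apply the Euclidean algorithm:
  -3a^3 + 36a^2 - 195a + 630 = (-3/5)(5a^3 - 25a^2 - 190a + 840) + (21a^2 - 309a + 1134)
  5a^3 - 25a^2 - 190a + 840 = ((5/21)a + 340/147)(21a^2 - 309a + 1134) + ((12480/49)a - 12480/7)
  21a^2 - 309a + 1134 = ((343/4160)a - 1323/2080)((12480/49)a - 12480/7) + (0)
Last nonzero remainder: (12480/49)a - 12480/7. Dividing through by 12480/49 gives the monic gcd a - 7.
Then lcm(f, g) = f·g / gcd(f, g); expanding and making the result monic gives the answer.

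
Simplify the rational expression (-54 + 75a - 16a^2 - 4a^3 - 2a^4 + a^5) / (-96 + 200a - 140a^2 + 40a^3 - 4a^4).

(-9 - 4a - a^2)/(-16 + 4a)

Euclidean algorithm in ℚ[a]:
  a^5 - 2a^4 - 4a^3 - 16a^2 + 75a - 54 = (-(1/4)a - 2)(-4a^4 + 40a^3 - 140a^2 + 200a - 96) + (41a^3 - 246a^2 + 451a - 246)
  -4a^4 + 40a^3 - 140a^2 + 200a - 96 = (-(4/41)a + 16/41)(41a^3 - 246a^2 + 451a - 246) + (0)
Last nonzero remainder: 41a^3 - 246a^2 + 451a - 246. Dividing through by 41 gives the monic gcd a^3 - 6a^2 + 11a - 6.
Cancel a^3 - 6a^2 + 11a - 6 from numerator and denominator to get the reduced form.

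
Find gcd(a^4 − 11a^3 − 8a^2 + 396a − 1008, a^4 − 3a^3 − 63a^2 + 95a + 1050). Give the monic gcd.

By polynomial division,
  a^4 − 11a^3 − 8a^2 + 396a − 1008 = (a^4 − 3a^3 − 63a^2 + 95a + 1050) + (−8a^3 + 55a^2 + 301a − 2058)
  a^4 − 3a^3 − 63a^2 + 95a + 1050 = (−(1/8)a − 31/64)(−8a^3 + 55a^2 + 301a − 2058) + ((81/64)a^2 − (1053/64)a + 1701/32)
  −8a^3 + 55a^2 + 301a − 2058 = (−(512/81)a − 3136/81)((81/64)a^2 − (1053/64)a + 1701/32) + (0)
Last nonzero remainder: (81/64)a^2 − (1053/64)a + 1701/32. Dividing through by 81/64 gives the monic gcd a^2 − 13a + 42.

a^2 − 13a + 42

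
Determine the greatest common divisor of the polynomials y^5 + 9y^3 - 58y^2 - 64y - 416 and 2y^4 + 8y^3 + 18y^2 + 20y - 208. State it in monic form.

Apply the Euclidean algorithm:
  y^5 + 9y^3 - 58y^2 - 64y - 416 = ((1/2)y - 2)(2y^4 + 8y^3 + 18y^2 + 20y - 208) + (16y^3 - 32y^2 + 80y - 832)
  2y^4 + 8y^3 + 18y^2 + 20y - 208 = ((1/8)y + 3/4)(16y^3 - 32y^2 + 80y - 832) + (32y^2 + 64y + 416)
  16y^3 - 32y^2 + 80y - 832 = ((1/2)y - 2)(32y^2 + 64y + 416) + (0)
Last nonzero remainder: 32y^2 + 64y + 416. Dividing through by 32 gives the monic gcd y^2 + 2y + 13.

y^2 + 2y + 13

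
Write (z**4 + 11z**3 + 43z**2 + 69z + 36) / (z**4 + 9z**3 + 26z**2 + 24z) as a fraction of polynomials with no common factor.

Repeated division with remainder:
  z**4 + 11z**3 + 43z**2 + 69z + 36 = (z**4 + 9z**3 + 26z**2 + 24z) + (2z**3 + 17z**2 + 45z + 36)
  z**4 + 9z**3 + 26z**2 + 24z = ((1/2)z + 1/4)(2z**3 + 17z**2 + 45z + 36) + (-(3/4)z**2 - (21/4)z - 9)
  2z**3 + 17z**2 + 45z + 36 = (-(8/3)z - 4)(-(3/4)z**2 - (21/4)z - 9) + (0)
Last nonzero remainder: -(3/4)z**2 - (21/4)z - 9. Dividing through by -3/4 gives the monic gcd z**2 + 7z + 12.
Cancel z**2 + 7z + 12 from numerator and denominator to get the reduced form.

(z**2 + 4z + 3)/(z**2 + 2z)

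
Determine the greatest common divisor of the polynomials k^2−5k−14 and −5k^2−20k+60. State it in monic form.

1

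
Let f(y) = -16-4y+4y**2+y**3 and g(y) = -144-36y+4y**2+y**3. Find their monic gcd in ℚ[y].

Euclidean algorithm in ℚ[y]:
  y**3+4y**2-4y-16 = (y**3+4y**2-36y-144) + (32y+128)
  y**3+4y**2-36y-144 = ((1/32)y**2-9/8)(32y+128) + (0)
Last nonzero remainder: 32y+128. Dividing through by 32 gives the monic gcd y+4.

4+y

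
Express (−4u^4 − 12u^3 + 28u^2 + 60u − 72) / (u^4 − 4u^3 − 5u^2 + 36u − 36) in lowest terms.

(−4u^2 − 8u + 12)/(u^2 − 5u + 6)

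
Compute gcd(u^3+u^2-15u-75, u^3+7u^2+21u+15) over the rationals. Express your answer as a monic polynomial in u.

u^2+6u+15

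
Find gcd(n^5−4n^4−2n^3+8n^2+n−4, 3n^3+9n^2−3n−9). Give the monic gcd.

n^2−1

Apply the Euclidean algorithm:
  n^5−4n^4−2n^3+8n^2+n−4 = ((1/3)n^2−(7/3)n+20/3)(3n^3+9n^2−3n−9) + (−56n^2+56)
  3n^3+9n^2−3n−9 = (−(3/56)n−9/56)(−56n^2+56) + (0)
Last nonzero remainder: −56n^2+56. Dividing through by −56 gives the monic gcd n^2−1.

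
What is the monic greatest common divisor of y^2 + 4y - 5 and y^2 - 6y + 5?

By polynomial division,
  y^2 + 4y - 5 = (y^2 - 6y + 5) + (10y - 10)
  y^2 - 6y + 5 = ((1/10)y - 1/2)(10y - 10) + (0)
Last nonzero remainder: 10y - 10. Dividing through by 10 gives the monic gcd y - 1.

y - 1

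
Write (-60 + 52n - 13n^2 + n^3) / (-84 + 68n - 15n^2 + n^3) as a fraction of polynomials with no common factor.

(-5 + n)/(-7 + n)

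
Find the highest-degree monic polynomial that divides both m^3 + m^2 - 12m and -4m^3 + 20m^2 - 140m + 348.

m - 3

Euclidean algorithm in ℚ[m]:
  m^3 + m^2 - 12m = (-1/4)(-4m^3 + 20m^2 - 140m + 348) + (6m^2 - 47m + 87)
  -4m^3 + 20m^2 - 140m + 348 = (-(2/3)m - 17/9)(6m^2 - 47m + 87) + (-(1537/9)m + 1537/3)
  6m^2 - 47m + 87 = (-(54/1537)m + 9/53)(-(1537/9)m + 1537/3) + (0)
Last nonzero remainder: -(1537/9)m + 1537/3. Dividing through by -1537/9 gives the monic gcd m - 3.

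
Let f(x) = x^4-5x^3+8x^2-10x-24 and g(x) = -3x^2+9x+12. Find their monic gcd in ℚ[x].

x^2-3x-4

Repeated division with remainder:
  x^4-5x^3+8x^2-10x-24 = (-(1/3)x^2+(2/3)x-2)(-3x^2+9x+12) + (0)
Last nonzero remainder: -3x^2+9x+12. Dividing through by -3 gives the monic gcd x^2-3x-4.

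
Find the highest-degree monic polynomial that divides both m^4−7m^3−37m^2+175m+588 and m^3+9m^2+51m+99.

m+3

Euclidean algorithm in ℚ[m]:
  m^4−7m^3−37m^2+175m+588 = (m−16)(m^3+9m^2+51m+99) + (56m^2+892m+2172)
  m^3+9m^2+51m+99 = ((1/56)m−97/784)(56m^2+892m+2172) + ((24025/196)m+72075/196)
  56m^2+892m+2172 = ((10976/24025)m+141904/24025)((24025/196)m+72075/196) + (0)
Last nonzero remainder: (24025/196)m+72075/196. Dividing through by 24025/196 gives the monic gcd m+3.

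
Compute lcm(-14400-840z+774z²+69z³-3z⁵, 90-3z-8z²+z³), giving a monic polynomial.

Apply the Euclidean algorithm:
  -3z⁵+69z³+774z²-840z-14400 = (-3z²-24z-132)(z³-8z²-3z+90) + (-84z²+924z-2520)
  z³-8z²-3z+90 = (-(1/84)z-1/28)(-84z²+924z-2520) + (0)
Last nonzero remainder: -84z²+924z-2520. Dividing through by -84 gives the monic gcd z²-11z+30.
Then lcm(f, g) = f·g / gcd(f, g); expanding and making the result monic gives the answer.

14400+5640z-494z²-327z³-23z⁴+3z⁵+z⁶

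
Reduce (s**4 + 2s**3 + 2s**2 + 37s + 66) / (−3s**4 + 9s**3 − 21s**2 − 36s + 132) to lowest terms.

By polynomial division,
  s**4 + 2s**3 + 2s**2 + 37s + 66 = (−1/3)(−3s**4 + 9s**3 − 21s**2 − 36s + 132) + (5s**3 − 5s**2 + 25s + 110)
  −3s**4 + 9s**3 − 21s**2 − 36s + 132 = (−(3/5)s + 6/5)(5s**3 − 5s**2 + 25s + 110) + (0)
Last nonzero remainder: 5s**3 − 5s**2 + 25s + 110. Dividing through by 5 gives the monic gcd s**3 − s**2 + 5s + 22.
Cancel s**3 − s**2 + 5s + 22 from numerator and denominator to get the reduced form.

(−s − 3)/(3s − 6)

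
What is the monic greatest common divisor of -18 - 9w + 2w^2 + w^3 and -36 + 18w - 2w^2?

-3 + w

By polynomial division,
  w^3 + 2w^2 - 9w - 18 = (-(1/2)w - 11/2)(-2w^2 + 18w - 36) + (72w - 216)
  -2w^2 + 18w - 36 = (-(1/36)w + 1/6)(72w - 216) + (0)
Last nonzero remainder: 72w - 216. Dividing through by 72 gives the monic gcd w - 3.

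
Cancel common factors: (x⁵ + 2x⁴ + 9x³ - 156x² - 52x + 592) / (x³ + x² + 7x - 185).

(x³ - 4x² - 4x + 16)/(x - 5)

Euclidean algorithm in ℚ[x]:
  x⁵ + 2x⁴ + 9x³ - 156x² - 52x + 592 = (x² + x + 1)(x³ + x² + 7x - 185) + (21x² + 126x + 777)
  x³ + x² + 7x - 185 = ((1/21)x - 5/21)(21x² + 126x + 777) + (0)
Last nonzero remainder: 21x² + 126x + 777. Dividing through by 21 gives the monic gcd x² + 6x + 37.
Cancel x² + 6x + 37 from numerator and denominator to get the reduced form.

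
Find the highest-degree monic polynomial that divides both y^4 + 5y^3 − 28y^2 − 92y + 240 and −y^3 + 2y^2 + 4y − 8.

y − 2

Euclidean algorithm in ℚ[y]:
  y^4 + 5y^3 − 28y^2 − 92y + 240 = (−y − 7)(−y^3 + 2y^2 + 4y − 8) + (−10y^2 − 72y + 184)
  −y^3 + 2y^2 + 4y − 8 = ((1/10)y − 23/25)(−10y^2 − 72y + 184) + (−(2016/25)y + 4032/25)
  −10y^2 − 72y + 184 = ((125/1008)y + 575/504)(−(2016/25)y + 4032/25) + (0)
Last nonzero remainder: −(2016/25)y + 4032/25. Dividing through by −2016/25 gives the monic gcd y − 2.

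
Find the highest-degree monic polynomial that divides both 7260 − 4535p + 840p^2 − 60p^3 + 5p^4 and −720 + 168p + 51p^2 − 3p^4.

Apply the Euclidean algorithm:
  5p^4 − 60p^3 + 840p^2 − 4535p + 7260 = (−5/3)(−3p^4 + 51p^2 + 168p − 720) + (−60p^3 + 925p^2 − 4255p + 6060)
  −3p^4 + 51p^2 + 168p − 720 = ((1/20)p + 37/48)(−60p^3 + 925p^2 − 4255p + 6060) + (−(21565/48)p^2 + (150955/48)p − 21565/4)
  −60p^3 + 925p^2 − 4255p + 6060 = ((576/4313)p − 4848/4313)(−(21565/48)p^2 + (150955/48)p − 21565/4) + (0)
Last nonzero remainder: −(21565/48)p^2 + (150955/48)p − 21565/4. Dividing through by −21565/48 gives the monic gcd p^2 − 7p + 12.

12 − 7p + p^2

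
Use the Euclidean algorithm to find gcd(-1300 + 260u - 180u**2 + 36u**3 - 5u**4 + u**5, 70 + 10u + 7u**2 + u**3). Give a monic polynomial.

10 + u**2

Repeated division with remainder:
  u**5 - 5u**4 + 36u**3 - 180u**2 + 260u - 1300 = (u**2 - 12u + 110)(u**3 + 7u**2 + 10u + 70) + (-900u**2 - 9000)
  u**3 + 7u**2 + 10u + 70 = (-(1/900)u - 7/900)(-900u**2 - 9000) + (0)
Last nonzero remainder: -900u**2 - 9000. Dividing through by -900 gives the monic gcd u**2 + 10.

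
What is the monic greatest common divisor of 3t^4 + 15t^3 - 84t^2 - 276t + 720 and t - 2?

Repeated division with remainder:
  3t^4 + 15t^3 - 84t^2 - 276t + 720 = (3t^3 + 21t^2 - 42t - 360)(t - 2) + (0)
The last nonzero remainder t - 2 is already monic.

t - 2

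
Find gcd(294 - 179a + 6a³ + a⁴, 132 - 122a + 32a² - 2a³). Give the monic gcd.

6 - 5a + a²

Euclidean algorithm in ℚ[a]:
  a⁴ + 6a³ - 179a + 294 = (-(1/2)a - 11)(-2a³ + 32a² - 122a + 132) + (291a² - 1455a + 1746)
  -2a³ + 32a² - 122a + 132 = (-(2/291)a + 22/291)(291a² - 1455a + 1746) + (0)
Last nonzero remainder: 291a² - 1455a + 1746. Dividing through by 291 gives the monic gcd a² - 5a + 6.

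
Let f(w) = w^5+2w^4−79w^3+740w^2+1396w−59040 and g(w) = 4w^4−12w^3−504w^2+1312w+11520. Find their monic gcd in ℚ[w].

Apply the Euclidean algorithm:
  w^5+2w^4−79w^3+740w^2+1396w−59040 = ((1/4)w+5/4)(4w^4−12w^3−504w^2+1312w+11520) + (62w^3+1042w^2−3124w−73440)
  4w^4−12w^3−504w^2+1312w+11520 = ((2/31)w−1228/961)(62w^3+1042w^2−3124w−73440) + ((988920/961)w^2+(1977840/961)w−79113600/961)
  62w^3+1042w^2−3124w−73440 = ((29791/494460)w+49011/54940)((988920/961)w^2+(1977840/961)w−79113600/961) + (0)
Last nonzero remainder: (988920/961)w^2+(1977840/961)w−79113600/961. Dividing through by 988920/961 gives the monic gcd w^2+2w−80.

w^2+2w−80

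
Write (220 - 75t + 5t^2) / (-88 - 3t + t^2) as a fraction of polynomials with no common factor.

Apply the Euclidean algorithm:
  5t^2 - 75t + 220 = (5)(t^2 - 3t - 88) + (-60t + 660)
  t^2 - 3t - 88 = (-(1/60)t - 2/15)(-60t + 660) + (0)
Last nonzero remainder: -60t + 660. Dividing through by -60 gives the monic gcd t - 11.
Cancel t - 11 from numerator and denominator to get the reduced form.

(-20 + 5t)/(8 + t)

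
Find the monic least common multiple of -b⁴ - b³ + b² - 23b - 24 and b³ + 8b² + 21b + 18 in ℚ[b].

b⁶ + 6b⁵ + 10b⁴ + 24b³ + 133b² + 258b + 144

By polynomial division,
  -b⁴ - b³ + b² - 23b - 24 = (-b + 7)(b³ + 8b² + 21b + 18) + (-34b² - 152b - 150)
  b³ + 8b² + 21b + 18 = (-(1/34)b - 30/289)(-34b² - 152b - 150) + ((234/289)b + 702/289)
  -34b² - 152b - 150 = (-(4913/117)b - 7225/117)((234/289)b + 702/289) + (0)
Last nonzero remainder: (234/289)b + 702/289. Dividing through by 234/289 gives the monic gcd b + 3.
Then lcm(f, g) = f·g / gcd(f, g); expanding and making the result monic gives the answer.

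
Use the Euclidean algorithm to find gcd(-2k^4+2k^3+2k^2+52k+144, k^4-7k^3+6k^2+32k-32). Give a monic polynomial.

By polynomial division,
  -2k^4+2k^3+2k^2+52k+144 = (-2)(k^4-7k^3+6k^2+32k-32) + (-12k^3+14k^2+116k+80)
  k^4-7k^3+6k^2+32k-32 = (-(1/12)k+35/72)(-12k^3+14k^2+116k+80) + ((319/36)k^2-(319/18)k-638/9)
  -12k^3+14k^2+116k+80 = (-(432/319)k-360/319)((319/36)k^2-(319/18)k-638/9) + (0)
Last nonzero remainder: (319/36)k^2-(319/18)k-638/9. Dividing through by 319/36 gives the monic gcd k^2-2k-8.

k^2-2k-8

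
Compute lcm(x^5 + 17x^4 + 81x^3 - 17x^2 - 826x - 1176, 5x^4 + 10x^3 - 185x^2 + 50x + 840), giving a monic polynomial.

x^6 + 13x^5 + 13x^4 - 341x^3 - 758x^2 + 2128x + 4704

Repeated division with remainder:
  x^5 + 17x^4 + 81x^3 - 17x^2 - 826x - 1176 = ((1/5)x + 3)(5x^4 + 10x^3 - 185x^2 + 50x + 840) + (88x^3 + 528x^2 - 1144x - 3696)
  5x^4 + 10x^3 - 185x^2 + 50x + 840 = ((5/88)x - 5/22)(88x^3 + 528x^2 - 1144x - 3696) + (0)
Last nonzero remainder: 88x^3 + 528x^2 - 1144x - 3696. Dividing through by 88 gives the monic gcd x^3 + 6x^2 - 13x - 42.
Then lcm(f, g) = f·g / gcd(f, g); expanding and making the result monic gives the answer.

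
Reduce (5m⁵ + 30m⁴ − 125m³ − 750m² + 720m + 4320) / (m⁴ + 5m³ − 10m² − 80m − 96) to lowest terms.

(5m² + 15m − 90)/(m + 2)

By polynomial division,
  5m⁵ + 30m⁴ − 125m³ − 750m² + 720m + 4320 = (5m + 5)(m⁴ + 5m³ − 10m² − 80m − 96) + (−100m³ − 300m² + 1600m + 4800)
  m⁴ + 5m³ − 10m² − 80m − 96 = (−(1/100)m − 1/50)(−100m³ − 300m² + 1600m + 4800) + (0)
Last nonzero remainder: −100m³ − 300m² + 1600m + 4800. Dividing through by −100 gives the monic gcd m³ + 3m² − 16m − 48.
Cancel m³ + 3m² − 16m − 48 from numerator and denominator to get the reduced form.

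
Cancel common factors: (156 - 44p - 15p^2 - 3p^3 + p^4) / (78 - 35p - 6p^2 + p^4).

(-6 + p)/(-3 + p)

Repeated division with remainder:
  p^4 - 3p^3 - 15p^2 - 44p + 156 = (p^4 - 6p^2 - 35p + 78) + (-3p^3 - 9p^2 - 9p + 78)
  p^4 - 6p^2 - 35p + 78 = (-(1/3)p + 1)(-3p^3 - 9p^2 - 9p + 78) + (0)
Last nonzero remainder: -3p^3 - 9p^2 - 9p + 78. Dividing through by -3 gives the monic gcd p^3 + 3p^2 + 3p - 26.
Cancel p^3 + 3p^2 + 3p - 26 from numerator and denominator to get the reduced form.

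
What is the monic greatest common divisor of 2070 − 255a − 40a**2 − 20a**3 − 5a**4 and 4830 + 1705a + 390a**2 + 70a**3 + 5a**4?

Apply the Euclidean algorithm:
  −5a**4 − 20a**3 − 40a**2 − 255a + 2070 = (−1)(5a**4 + 70a**3 + 390a**2 + 1705a + 4830) + (50a**3 + 350a**2 + 1450a + 6900)
  5a**4 + 70a**3 + 390a**2 + 1705a + 4830 = ((1/10)a + 7/10)(50a**3 + 350a**2 + 1450a + 6900) + (0)
Last nonzero remainder: 50a**3 + 350a**2 + 1450a + 6900. Dividing through by 50 gives the monic gcd a**3 + 7a**2 + 29a + 138.

138 + 29a + 7a**2 + a**3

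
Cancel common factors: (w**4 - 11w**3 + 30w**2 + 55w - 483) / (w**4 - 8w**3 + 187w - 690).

(w**2 - 4w - 21)/(w**2 - w - 30)

Apply the Euclidean algorithm:
  w**4 - 11w**3 + 30w**2 + 55w - 483 = (w**4 - 8w**3 + 187w - 690) + (-3w**3 + 30w**2 - 132w + 207)
  w**4 - 8w**3 + 187w - 690 = (-(1/3)w - 2/3)(-3w**3 + 30w**2 - 132w + 207) + (-24w**2 + 168w - 552)
  -3w**3 + 30w**2 - 132w + 207 = ((1/8)w - 3/8)(-24w**2 + 168w - 552) + (0)
Last nonzero remainder: -24w**2 + 168w - 552. Dividing through by -24 gives the monic gcd w**2 - 7w + 23.
Cancel w**2 - 7w + 23 from numerator and denominator to get the reduced form.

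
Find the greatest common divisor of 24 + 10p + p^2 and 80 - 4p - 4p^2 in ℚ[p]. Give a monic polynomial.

Repeated division with remainder:
  p^2 + 10p + 24 = (-1/4)(-4p^2 - 4p + 80) + (9p + 44)
  -4p^2 - 4p + 80 = (-(4/9)p + 140/81)(9p + 44) + (320/81)
  9p + 44 = ((729/320)p + 891/80)(320/81) + (0)
The last nonzero remainder is the constant 320/81, so the polynomials are coprime and gcd = 1.

1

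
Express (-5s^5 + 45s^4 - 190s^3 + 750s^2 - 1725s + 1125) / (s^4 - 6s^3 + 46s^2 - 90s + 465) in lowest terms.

(-5s^3 + 45s^2 - 115s + 75)/(s^2 - 6s + 31)

Apply the Euclidean algorithm:
  -5s^5 + 45s^4 - 190s^3 + 750s^2 - 1725s + 1125 = (-5s + 15)(s^4 - 6s^3 + 46s^2 - 90s + 465) + (130s^3 - 390s^2 + 1950s - 5850)
  s^4 - 6s^3 + 46s^2 - 90s + 465 = ((1/130)s - 3/130)(130s^3 - 390s^2 + 1950s - 5850) + (22s^2 + 330)
  130s^3 - 390s^2 + 1950s - 5850 = ((65/11)s - 195/11)(22s^2 + 330) + (0)
Last nonzero remainder: 22s^2 + 330. Dividing through by 22 gives the monic gcd s^2 + 15.
Cancel s^2 + 15 from numerator and denominator to get the reduced form.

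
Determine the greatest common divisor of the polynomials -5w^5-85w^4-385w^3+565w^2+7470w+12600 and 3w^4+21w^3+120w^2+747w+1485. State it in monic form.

w^2+8w+15

Apply the Euclidean algorithm:
  -5w^5-85w^4-385w^3+565w^2+7470w+12600 = (-(5/3)w-50/3)(3w^4+21w^3+120w^2+747w+1485) + (165w^3+3810w^2+22395w+37350)
  3w^4+21w^3+120w^2+747w+1485 = ((1/55)w-177/605)(165w^3+3810w^2+22395w+37350) + ((100125/121)w^2+(801000/121)w+1501875/121)
  165w^3+3810w^2+22395w+37350 = ((1331/6675)w+20086/6675)((100125/121)w^2+(801000/121)w+1501875/121) + (0)
Last nonzero remainder: (100125/121)w^2+(801000/121)w+1501875/121. Dividing through by 100125/121 gives the monic gcd w^2+8w+15.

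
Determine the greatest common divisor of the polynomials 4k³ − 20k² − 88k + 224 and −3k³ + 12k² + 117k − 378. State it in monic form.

Repeated division with remainder:
  4k³ − 20k² − 88k + 224 = (−4/3)(−3k³ + 12k² + 117k − 378) + (−4k² + 68k − 280)
  −3k³ + 12k² + 117k − 378 = ((3/4)k + 39/4)(−4k² + 68k − 280) + (−336k + 2352)
  −4k² + 68k − 280 = ((1/84)k − 5/42)(−336k + 2352) + (0)
Last nonzero remainder: −336k + 2352. Dividing through by −336 gives the monic gcd k − 7.

k − 7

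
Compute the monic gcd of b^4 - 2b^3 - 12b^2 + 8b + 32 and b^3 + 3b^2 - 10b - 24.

By polynomial division,
  b^4 - 2b^3 - 12b^2 + 8b + 32 = (b - 5)(b^3 + 3b^2 - 10b - 24) + (13b^2 - 18b - 88)
  b^3 + 3b^2 - 10b - 24 = ((1/13)b + 57/169)(13b^2 - 18b - 88) + ((480/169)b + 960/169)
  13b^2 - 18b - 88 = ((2197/480)b - 1859/120)((480/169)b + 960/169) + (0)
Last nonzero remainder: (480/169)b + 960/169. Dividing through by 480/169 gives the monic gcd b + 2.

b + 2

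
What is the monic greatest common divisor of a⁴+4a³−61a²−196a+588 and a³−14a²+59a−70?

a²−9a+14

By polynomial division,
  a⁴+4a³−61a²−196a+588 = (a+18)(a³−14a²+59a−70) + (132a²−1188a+1848)
  a³−14a²+59a−70 = ((1/132)a−5/132)(132a²−1188a+1848) + (0)
Last nonzero remainder: 132a²−1188a+1848. Dividing through by 132 gives the monic gcd a²−9a+14.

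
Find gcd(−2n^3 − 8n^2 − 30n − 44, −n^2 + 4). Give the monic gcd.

n + 2

Euclidean algorithm in ℚ[n]:
  −2n^3 − 8n^2 − 30n − 44 = (2n + 8)(−n^2 + 4) + (−38n − 76)
  −n^2 + 4 = ((1/38)n − 1/19)(−38n − 76) + (0)
Last nonzero remainder: −38n − 76. Dividing through by −38 gives the monic gcd n + 2.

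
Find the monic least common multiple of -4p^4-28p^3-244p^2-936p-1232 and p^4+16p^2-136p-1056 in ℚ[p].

p^6+5p^5+23p^4-56p^3-1624p^2-6232p-7392

Apply the Euclidean algorithm:
  -4p^4-28p^3-244p^2-936p-1232 = (-4)(p^4+16p^2-136p-1056) + (-28p^3-180p^2-1480p-5456)
  p^4+16p^2-136p-1056 = (-(1/28)p+45/196)(-28p^3-180p^2-1480p-5456) + ((219/49)p^2+(438/49)p+9636/49)
  -28p^3-180p^2-1480p-5456 = (-(1372/219)p-6076/219)((219/49)p^2+(438/49)p+9636/49) + (0)
Last nonzero remainder: (219/49)p^2+(438/49)p+9636/49. Dividing through by 219/49 gives the monic gcd p^2+2p+44.
Then lcm(f, g) = f·g / gcd(f, g); expanding and making the result monic gives the answer.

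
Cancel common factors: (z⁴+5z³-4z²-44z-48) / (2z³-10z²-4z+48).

Apply the Euclidean algorithm:
  z⁴+5z³-4z²-44z-48 = ((1/2)z+5)(2z³-10z²-4z+48) + (48z²-48z-288)
  2z³-10z²-4z+48 = ((1/24)z-1/6)(48z²-48z-288) + (0)
Last nonzero remainder: 48z²-48z-288. Dividing through by 48 gives the monic gcd z²-z-6.
Cancel z²-z-6 from numerator and denominator to get the reduced form.

(z²+6z+8)/(2z-8)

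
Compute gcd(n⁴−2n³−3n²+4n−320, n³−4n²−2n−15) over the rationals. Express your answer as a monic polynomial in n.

By polynomial division,
  n⁴−2n³−3n²+4n−320 = (n+2)(n³−4n²−2n−15) + (7n²+23n−290)
  n³−4n²−2n−15 = ((1/7)n−51/49)(7n²+23n−290) + ((3105/49)n−15525/49)
  7n²+23n−290 = ((343/3105)n+2842/3105)((3105/49)n−15525/49) + (0)
Last nonzero remainder: (3105/49)n−15525/49. Dividing through by 3105/49 gives the monic gcd n−5.

n−5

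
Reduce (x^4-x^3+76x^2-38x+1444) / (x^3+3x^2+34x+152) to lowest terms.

(x^2+38)/(x+4)

Euclidean algorithm in ℚ[x]:
  x^4-x^3+76x^2-38x+1444 = (x-4)(x^3+3x^2+34x+152) + (54x^2-54x+2052)
  x^3+3x^2+34x+152 = ((1/54)x+2/27)(54x^2-54x+2052) + (0)
Last nonzero remainder: 54x^2-54x+2052. Dividing through by 54 gives the monic gcd x^2-x+38.
Cancel x^2-x+38 from numerator and denominator to get the reduced form.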